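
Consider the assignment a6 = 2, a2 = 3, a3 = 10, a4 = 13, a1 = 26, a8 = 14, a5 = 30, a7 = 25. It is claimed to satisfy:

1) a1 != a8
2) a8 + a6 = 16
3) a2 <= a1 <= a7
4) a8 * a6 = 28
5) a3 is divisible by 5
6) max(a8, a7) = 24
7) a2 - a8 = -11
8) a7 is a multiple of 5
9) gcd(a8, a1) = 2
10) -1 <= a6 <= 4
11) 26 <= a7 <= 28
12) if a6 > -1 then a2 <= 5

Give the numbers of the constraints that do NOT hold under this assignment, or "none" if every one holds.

1) a1 = 26, a8 = 14; distinct — holds.
2) a8 + a6 = 14 + 2 = 16 — holds.
3) values 3, 26, 25; a1 = 26 is not <= a7 = 25 — fails.
4) a8 * a6 = 14 * 2 = 28 — holds.
5) 10 / 5 = 2, so 5 divides 10 — holds.
6) max(14, 25) = 25, not 24 — fails.
7) a2 - a8 = 3 - 14 = -11 — holds.
8) 25 / 5 = 5, so 5 divides 25 — holds.
9) gcd(14, 26) = 2 — holds.
10) a6 = 2 lies in [-1, 4] — holds.
11) a7 = 25 is outside [26, 28] — fails.
12) a6 = 2 > -1, so we need a2 ≤ 5; a2 = 3 ≤ 5 — holds.

Constraints 3, 6, 11 do not hold.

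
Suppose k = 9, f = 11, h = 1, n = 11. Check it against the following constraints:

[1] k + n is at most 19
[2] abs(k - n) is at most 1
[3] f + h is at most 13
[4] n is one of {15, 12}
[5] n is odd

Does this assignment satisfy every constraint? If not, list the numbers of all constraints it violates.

Constraints 1, 2, 4 do not hold.

[1] k + n = 9 + 11 = 20; 20 > 19, bound 19 not met — fails.
[2] abs(9 - 11) = 2; 2 > 1, exceeds bound 1 — fails.
[3] f + h = 11 + 1 = 12; 12 ≤ 13 — holds.
[4] n = 11 is not in {15, 12} — fails.
[5] n = 11 is odd — holds.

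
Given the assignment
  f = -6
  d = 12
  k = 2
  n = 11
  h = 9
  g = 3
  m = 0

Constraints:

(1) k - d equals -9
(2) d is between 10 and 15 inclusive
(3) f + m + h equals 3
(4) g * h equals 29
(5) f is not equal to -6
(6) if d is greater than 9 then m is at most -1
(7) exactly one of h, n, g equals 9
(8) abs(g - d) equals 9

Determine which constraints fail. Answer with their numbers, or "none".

(1) k - d = 2 - 12 = -10, not -9 — violated.
(2) d = 12 lies in [10, 15] — OK.
(3) f + m + h = -6 + 0 + 9 = 3 — OK.
(4) g * h = 3 * 9 = 27, not 29 — violated.
(5) f = -6, but -6 is required to differ — violated.
(6) d = 12 > 9, so we need m ≤ -1; but m = 0 > -1 — violated.
(7) h=9, n=11, g=3; 1 of them equals 9 — OK.
(8) abs(3 - 12) = 9 — OK.

No — constraints 1, 4, 5, and 6 are not satisfied.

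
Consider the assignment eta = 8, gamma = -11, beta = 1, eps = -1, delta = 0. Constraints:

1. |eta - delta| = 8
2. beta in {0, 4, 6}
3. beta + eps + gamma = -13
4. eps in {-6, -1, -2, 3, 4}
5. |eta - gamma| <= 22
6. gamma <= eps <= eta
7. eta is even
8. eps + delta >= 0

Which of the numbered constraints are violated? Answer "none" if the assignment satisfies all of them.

The assignment fails constraints 2, 3, 8.

1. |8 - 0| = 8 — OK.
2. beta = 1 is not in {0, 4, 6} — violated.
3. beta + eps + gamma = 1 + (-1) + (-11) = -11, not -13 — violated.
4. eps = -1 is in {-6, -1, -2, 3, 4} — OK.
5. |8 - (-11)| = 19; 19 ≤ 22 — OK.
6. values -11 <= -1 <= 8 — OK.
7. eta = 8 is even — OK.
8. eps + delta = -1 + 0 = -1; -1 < 0, bound 0 not met — violated.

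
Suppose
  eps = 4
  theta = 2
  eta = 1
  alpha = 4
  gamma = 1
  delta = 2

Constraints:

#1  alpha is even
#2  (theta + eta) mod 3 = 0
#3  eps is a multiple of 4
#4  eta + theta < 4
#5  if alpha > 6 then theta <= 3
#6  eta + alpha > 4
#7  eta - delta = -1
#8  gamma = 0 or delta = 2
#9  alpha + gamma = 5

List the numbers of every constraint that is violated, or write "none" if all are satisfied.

All constraints are satisfied.

#1 alpha = 4 is even  OK
#2 theta + eta = 3; 3 mod 3 = 0  OK
#3 4 / 4 = 1, so 4 divides 4  OK
#4 eta + theta = 1 + 2 = 3; 3 < 4  OK
#5 alpha = 4, not > 6; antecedent false, conditional vacuously true  OK
#6 eta + alpha = 1 + 4 = 5; 5 > 4  OK
#7 eta - delta = 1 - 2 = -1  OK
#8 gamma = 1 ≠ 0, but delta = 2 = 2 (second disjunct)  OK
#9 alpha + gamma = 4 + 1 = 5  OK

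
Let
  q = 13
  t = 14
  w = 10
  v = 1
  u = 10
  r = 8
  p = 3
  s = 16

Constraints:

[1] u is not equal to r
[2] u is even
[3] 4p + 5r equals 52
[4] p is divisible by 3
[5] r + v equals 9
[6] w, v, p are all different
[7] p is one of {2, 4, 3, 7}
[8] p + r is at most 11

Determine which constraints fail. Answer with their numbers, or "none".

All constraints are satisfied.

[1] u = 10, r = 8; distinct — holds.
[2] u = 10 is even — holds.
[3] 4p + 5r = 4(3) + 5(8) = 52 — holds.
[4] 3 / 3 = 1, so 3 divides 3 — holds.
[5] r + v = 8 + 1 = 9 — holds.
[6] values 10, 1, 3 are pairwise distinct — holds.
[7] p = 3 is in {2, 4, 3, 7} — holds.
[8] p + r = 3 + 8 = 11; 11 ≤ 11 — holds.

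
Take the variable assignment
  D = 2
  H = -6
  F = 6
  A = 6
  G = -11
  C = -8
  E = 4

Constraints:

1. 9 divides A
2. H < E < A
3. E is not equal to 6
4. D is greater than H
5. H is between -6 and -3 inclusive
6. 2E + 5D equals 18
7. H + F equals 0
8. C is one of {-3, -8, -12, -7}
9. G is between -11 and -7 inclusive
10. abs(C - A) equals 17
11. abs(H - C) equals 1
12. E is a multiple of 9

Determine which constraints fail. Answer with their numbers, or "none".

1. 6 = 9*0 + 6, so 9 does not divide 6 — violated.
2. values -6 < 4 < 6 — satisfied.
3. E = 4, and 4 ≠ 6 — satisfied.
4. D = 2, H = -6; 2 > -6 — satisfied.
5. H = -6 lies in [-6, -3] — satisfied.
6. 2E + 5D = 2(4) + 5(2) = 18 — satisfied.
7. H + F = -6 + 6 = 0 — satisfied.
8. C = -8 is in {-3, -8, -12, -7} — satisfied.
9. G = -11 lies in [-11, -7] — satisfied.
10. abs(-8 - 6) = 14, not 17 — violated.
11. abs(-6 - (-8)) = 2, not 1 — violated.
12. 4 = 9*0 + 4, so 9 does not divide 4 — violated.

The assignment fails constraints 1, 10, 11, and 12.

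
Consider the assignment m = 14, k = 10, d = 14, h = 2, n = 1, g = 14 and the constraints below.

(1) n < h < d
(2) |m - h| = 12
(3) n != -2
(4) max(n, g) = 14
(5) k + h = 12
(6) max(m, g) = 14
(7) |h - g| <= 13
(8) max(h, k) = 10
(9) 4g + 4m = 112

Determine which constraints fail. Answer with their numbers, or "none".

The assignment satisfies every constraint.

(1) values 1 < 2 < 14 — holds.
(2) |14 - 2| = 12 — holds.
(3) n = 1, and 1 ≠ -2 — holds.
(4) max(1, 14) = 14 — holds.
(5) k + h = 10 + 2 = 12 — holds.
(6) max(14, 14) = 14 — holds.
(7) |2 - 14| = 12; 12 ≤ 13 — holds.
(8) max(2, 10) = 10 — holds.
(9) 4g + 4m = 4(14) + 4(14) = 112 — holds.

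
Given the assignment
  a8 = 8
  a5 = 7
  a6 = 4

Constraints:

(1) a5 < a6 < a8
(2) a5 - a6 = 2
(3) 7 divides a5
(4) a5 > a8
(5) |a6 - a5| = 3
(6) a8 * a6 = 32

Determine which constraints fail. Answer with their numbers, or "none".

Constraints 1, 2, 4 are violated.

(1) values 7, 4, 8; a5 = 7 is not < a6 = 4 — violated.
(2) a5 - a6 = 7 - 4 = 3, not 2 — violated.
(3) 7 / 7 = 1, so 7 divides 7 — OK.
(4) a5 = 7, a8 = 8; 7 ≤ 8 (want >) — violated.
(5) |4 - 7| = 3 — OK.
(6) a8 * a6 = 8 * 4 = 32 — OK.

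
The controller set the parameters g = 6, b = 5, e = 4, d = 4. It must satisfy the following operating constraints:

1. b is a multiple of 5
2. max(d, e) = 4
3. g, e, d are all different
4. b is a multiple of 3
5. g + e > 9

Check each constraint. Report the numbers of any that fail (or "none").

1. 5 / 5 = 1, so 5 divides 5  ✔
2. max(4, 4) = 4  ✔
3. e = d = 4, not all different  ✘
4. 5 = 3*1 + 2, so 3 does not divide 5  ✘
5. g + e = 6 + 4 = 10; 10 > 9  ✔

No — constraints 3, 4 are not satisfied.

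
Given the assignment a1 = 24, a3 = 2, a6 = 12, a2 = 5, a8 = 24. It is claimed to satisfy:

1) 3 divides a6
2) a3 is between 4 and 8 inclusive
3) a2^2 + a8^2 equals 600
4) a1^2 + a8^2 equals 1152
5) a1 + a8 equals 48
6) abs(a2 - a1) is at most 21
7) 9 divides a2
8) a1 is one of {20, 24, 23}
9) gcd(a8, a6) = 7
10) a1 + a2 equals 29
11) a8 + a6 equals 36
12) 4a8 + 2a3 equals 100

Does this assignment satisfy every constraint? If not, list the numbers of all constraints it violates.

Violated: 2, 3, 7, and 9.

1) 12 / 3 = 4, so 3 divides 12 — holds.
2) a3 = 2 is outside [4, 8] — fails.
3) a2^2 + a8^2 = 5^2 + 24^2 = 25 + 576 = 601, not 600 — fails.
4) a1^2 + a8^2 = 24^2 + 24^2 = 576 + 576 = 1152 — holds.
5) a1 + a8 = 24 + 24 = 48 — holds.
6) abs(5 - 24) = 19; 19 ≤ 21 — holds.
7) 5 = 9*0 + 5, so 9 does not divide 5 — fails.
8) a1 = 24 is in {20, 24, 23} — holds.
9) gcd(24, 12) = 12, not 7 — fails.
10) a1 + a2 = 24 + 5 = 29 — holds.
11) a8 + a6 = 24 + 12 = 36 — holds.
12) 4a8 + 2a3 = 4(24) + 2(2) = 100 — holds.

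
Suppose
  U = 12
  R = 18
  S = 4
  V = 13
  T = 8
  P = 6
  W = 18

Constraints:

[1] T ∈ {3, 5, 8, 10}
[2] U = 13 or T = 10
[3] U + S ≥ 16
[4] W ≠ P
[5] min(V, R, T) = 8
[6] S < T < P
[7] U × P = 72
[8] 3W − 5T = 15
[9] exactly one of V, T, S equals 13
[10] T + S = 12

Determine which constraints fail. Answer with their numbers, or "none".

Constraints 2, 6, and 8 do not hold.

[1] T = 8 is in {3, 5, 8, 10} — satisfied.
[2] U = 12 ≠ 13 and T = 8 ≠ 10; both disjuncts false — violated.
[3] U + S = 12 + 4 = 16; 16 ≥ 16 — satisfied.
[4] W = 18, P = 6; distinct — satisfied.
[5] min(13, 18, 8) = 8 — satisfied.
[6] values 4, 8, 6; T = 8 is not < P = 6 — violated.
[7] U × P = 12 × 6 = 72 — satisfied.
[8] 3W − 5T = 3(18) − 5(8) = 14, not 15 — violated.
[9] V=13, T=8, S=4; 1 of them equals 13 — satisfied.
[10] T + S = 8 + 4 = 12 — satisfied.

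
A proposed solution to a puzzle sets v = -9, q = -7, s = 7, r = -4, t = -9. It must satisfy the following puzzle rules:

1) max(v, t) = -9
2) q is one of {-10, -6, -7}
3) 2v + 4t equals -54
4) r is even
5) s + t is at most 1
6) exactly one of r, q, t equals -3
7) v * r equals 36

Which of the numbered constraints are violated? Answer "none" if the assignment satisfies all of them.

Constraint 6 does not hold.

1) max(-9, -9) = -9  true
2) q = -7 is in {-10, -6, -7}  true
3) 2v + 4t = 2(-9) + 4(-9) = -54  true
4) r = -4 is even  true
5) s + t = 7 + (-9) = -2; -2 ≤ 1  true
6) r=-4, q=-7, t=-9; 0 of them equal -3, not exactly one  false
7) v * r = -9 * (-4) = 36  true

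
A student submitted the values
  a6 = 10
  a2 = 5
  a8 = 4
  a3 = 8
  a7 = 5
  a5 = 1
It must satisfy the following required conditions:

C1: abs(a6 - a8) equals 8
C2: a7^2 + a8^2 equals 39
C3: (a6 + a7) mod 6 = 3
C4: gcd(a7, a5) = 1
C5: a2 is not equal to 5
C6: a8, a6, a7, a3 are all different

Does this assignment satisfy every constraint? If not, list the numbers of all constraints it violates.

Constraints 1, 2, and 5 do not hold.

C1: abs(10 - 4) = 6, not 8 — violated.
C2: a7^2 + a8^2 = 5^2 + 4^2 = 25 + 16 = 41, not 39 — violated.
C3: a6 + a7 = 15; 15 mod 6 = 3 — satisfied.
C4: gcd(5, 1) = 1 — satisfied.
C5: a2 = 5, but 5 is required to differ — violated.
C6: values 4, 10, 5, 8 are pairwise distinct — satisfied.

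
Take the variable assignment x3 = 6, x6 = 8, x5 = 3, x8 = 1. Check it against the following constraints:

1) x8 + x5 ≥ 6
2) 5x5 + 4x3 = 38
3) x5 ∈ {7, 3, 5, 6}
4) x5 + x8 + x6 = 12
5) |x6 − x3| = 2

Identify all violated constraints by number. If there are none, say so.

1) x8 + x5 = 1 + 3 = 4; 4 < 6, bound 6 not met  false
2) 5x5 + 4x3 = 5(3) + 4(6) = 39, not 38  false
3) x5 = 3 is in {7, 3, 5, 6}  true
4) x5 + x8 + x6 = 3 + 1 + 8 = 12  true
5) |8 − 6| = 2  true

Violated: 1 and 2.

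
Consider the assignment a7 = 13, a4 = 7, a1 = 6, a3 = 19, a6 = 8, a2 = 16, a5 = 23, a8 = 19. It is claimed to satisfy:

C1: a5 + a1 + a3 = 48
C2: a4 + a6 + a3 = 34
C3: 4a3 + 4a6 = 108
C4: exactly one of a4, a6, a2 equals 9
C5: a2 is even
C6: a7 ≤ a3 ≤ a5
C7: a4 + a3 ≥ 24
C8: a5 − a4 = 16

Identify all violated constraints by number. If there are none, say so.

C1: a5 + a1 + a3 = 23 + 6 + 19 = 48 — holds.
C2: a4 + a6 + a3 = 7 + 8 + 19 = 34 — holds.
C3: 4a3 + 4a6 = 4(19) + 4(8) = 108 — holds.
C4: a4=7, a6=8, a2=16; 0 of them equal 9, not exactly one — does not hold.
C5: a2 = 16 is even — holds.
C6: values 13 ≤ 19 ≤ 23 — holds.
C7: a4 + a3 = 7 + 19 = 26; 26 ≥ 24 — holds.
C8: a5 − a4 = 23 − 7 = 16 — holds.

Violated: 4.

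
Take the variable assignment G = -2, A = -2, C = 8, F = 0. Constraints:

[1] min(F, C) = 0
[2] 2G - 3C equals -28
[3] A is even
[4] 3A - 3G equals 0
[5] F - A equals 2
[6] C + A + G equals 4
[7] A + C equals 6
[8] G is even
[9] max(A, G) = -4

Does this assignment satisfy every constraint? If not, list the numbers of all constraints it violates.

[1] min(0, 8) = 0 — OK.
[2] 2G - 3C = 2(-2) - 3(8) = -28 — OK.
[3] A = -2 is even — OK.
[4] 3A - 3G = 3(-2) - 3(-2) = 0 — OK.
[5] F - A = 0 - (-2) = 2 — OK.
[6] C + A + G = 8 + (-2) + (-2) = 4 — OK.
[7] A + C = -2 + 8 = 6 — OK.
[8] G = -2 is even — OK.
[9] max(-2, -2) = -2, not -4 — violated.

Violated: 9.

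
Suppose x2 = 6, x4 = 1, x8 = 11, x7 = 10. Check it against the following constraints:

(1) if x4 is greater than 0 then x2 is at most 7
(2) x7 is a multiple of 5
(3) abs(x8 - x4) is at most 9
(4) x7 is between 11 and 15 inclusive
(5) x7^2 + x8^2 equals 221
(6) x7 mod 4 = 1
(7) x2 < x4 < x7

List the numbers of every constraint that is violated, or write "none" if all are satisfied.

No — constraints 3, 4, 6, and 7 are not satisfied.

(1) x4 = 1 > 0, so we need x2 ≤ 7; x2 = 6 ≤ 7 — OK.
(2) 10 / 5 = 2, so 5 divides 10 — OK.
(3) abs(11 - 1) = 10; 10 > 9, exceeds bound 9 — violated.
(4) x7 = 10 is outside [11, 15] — violated.
(5) x7^2 + x8^2 = 10^2 + 11^2 = 100 + 121 = 221 — OK.
(6) 10 mod 4 = 2, not 1 — violated.
(7) values 6, 1, 10; x2 = 6 is not < x4 = 1 — violated.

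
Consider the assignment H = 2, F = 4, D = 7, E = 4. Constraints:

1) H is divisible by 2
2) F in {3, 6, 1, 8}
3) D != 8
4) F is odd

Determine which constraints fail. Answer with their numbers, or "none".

Constraints 2, 4 are violated.

1) 2 / 2 = 1, so 2 divides 2 — satisfied.
2) F = 4 is not in {3, 6, 1, 8} — violated.
3) D = 7, and 7 ≠ 8 — satisfied.
4) F = 4 is even — violated.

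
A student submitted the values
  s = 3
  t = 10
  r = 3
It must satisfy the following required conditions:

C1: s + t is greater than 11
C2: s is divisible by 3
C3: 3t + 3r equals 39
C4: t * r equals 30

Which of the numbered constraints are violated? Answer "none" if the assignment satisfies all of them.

C1: s + t = 3 + 10 = 13; 13 > 11 — holds.
C2: 3 / 3 = 1, so 3 divides 3 — holds.
C3: 3t + 3r = 3(10) + 3(3) = 39 — holds.
C4: t * r = 10 * 3 = 30 — holds.

All constraints are satisfied.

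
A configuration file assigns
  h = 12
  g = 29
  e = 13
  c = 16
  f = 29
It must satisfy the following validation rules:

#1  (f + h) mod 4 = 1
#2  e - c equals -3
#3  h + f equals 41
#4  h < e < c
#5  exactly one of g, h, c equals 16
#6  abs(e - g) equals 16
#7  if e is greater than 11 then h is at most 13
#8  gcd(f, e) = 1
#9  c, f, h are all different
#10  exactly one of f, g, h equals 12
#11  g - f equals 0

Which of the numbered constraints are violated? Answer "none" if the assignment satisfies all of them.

All constraints are satisfied.

#1 f + h = 41; 41 mod 4 = 1  OK
#2 e - c = 13 - 16 = -3  OK
#3 h + f = 12 + 29 = 41  OK
#4 values 12 < 13 < 16  OK
#5 g=29, h=12, c=16; 1 of them equals 16  OK
#6 abs(13 - 29) = 16  OK
#7 e = 13 > 11, so we need h ≤ 13; h = 12 ≤ 13  OK
#8 gcd(29, 13) = 1  OK
#9 values 16, 29, 12 are pairwise distinct  OK
#10 f=29, g=29, h=12; 1 of them equals 12  OK
#11 g - f = 29 - 29 = 0  OK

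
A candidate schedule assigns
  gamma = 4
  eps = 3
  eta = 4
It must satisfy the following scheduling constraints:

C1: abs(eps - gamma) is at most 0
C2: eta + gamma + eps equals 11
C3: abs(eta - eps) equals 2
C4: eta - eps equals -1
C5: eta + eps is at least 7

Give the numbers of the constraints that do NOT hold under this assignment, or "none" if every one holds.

Violated: 1, 3, 4.

C1: abs(3 - 4) = 1; 1 > 0, exceeds bound 0  fails
C2: eta + gamma + eps = 4 + 4 + 3 = 11  holds
C3: abs(4 - 3) = 1, not 2  fails
C4: eta - eps = 4 - 3 = 1, not -1  fails
C5: eta + eps = 4 + 3 = 7; 7 ≥ 7  holds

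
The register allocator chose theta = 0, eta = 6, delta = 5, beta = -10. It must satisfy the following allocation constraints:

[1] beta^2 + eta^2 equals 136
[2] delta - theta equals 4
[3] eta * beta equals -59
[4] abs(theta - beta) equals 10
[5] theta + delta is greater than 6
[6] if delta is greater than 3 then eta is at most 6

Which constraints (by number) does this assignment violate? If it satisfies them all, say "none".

Constraints 2, 3, and 5 are violated.

[1] beta^2 + eta^2 = (-10)^2 + 6^2 = 100 + 36 = 136 — holds.
[2] delta - theta = 5 - 0 = 5, not 4 — fails.
[3] eta * beta = 6 * (-10) = -60, not -59 — fails.
[4] abs(0 - (-10)) = 10 — holds.
[5] theta + delta = 0 + 5 = 5; 5 ≤ 6, bound 6 not met — fails.
[6] delta = 5 > 3, so we need eta ≤ 6; eta = 6 ≤ 6 — holds.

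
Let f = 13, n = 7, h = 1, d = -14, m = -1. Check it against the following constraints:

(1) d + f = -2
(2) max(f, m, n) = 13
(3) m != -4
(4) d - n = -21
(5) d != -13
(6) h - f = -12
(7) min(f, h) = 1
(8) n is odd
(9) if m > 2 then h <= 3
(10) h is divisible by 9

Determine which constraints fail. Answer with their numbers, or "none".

(1) d + f = -14 + 13 = -1, not -2 — fails.
(2) max(13, -1, 7) = 13 — holds.
(3) m = -1, and -1 ≠ -4 — holds.
(4) d - n = -14 - 7 = -21 — holds.
(5) d = -14, and -14 ≠ -13 — holds.
(6) h - f = 1 - 13 = -12 — holds.
(7) min(13, 1) = 1 — holds.
(8) n = 7 is odd — holds.
(9) m = -1, not > 2; antecedent false, conditional vacuously true — holds.
(10) 1 = 9*0 + 1, so 9 does not divide 1 — fails.

Constraints 1 and 10 are violated.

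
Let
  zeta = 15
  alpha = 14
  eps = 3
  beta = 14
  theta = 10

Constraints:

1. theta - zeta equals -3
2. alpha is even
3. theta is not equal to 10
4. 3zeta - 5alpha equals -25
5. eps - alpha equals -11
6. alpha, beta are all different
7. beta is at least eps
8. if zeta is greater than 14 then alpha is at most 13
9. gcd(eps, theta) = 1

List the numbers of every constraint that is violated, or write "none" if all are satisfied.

1. theta - zeta = 10 - 15 = -5, not -3  no
2. alpha = 14 is even  yes
3. theta = 10, but 10 is required to differ  no
4. 3zeta - 5alpha = 3(15) - 5(14) = -25  yes
5. eps - alpha = 3 - 14 = -11  yes
6. alpha = beta = 14, not all different  no
7. beta = 14, eps = 3; 14 ≥ 3  yes
8. zeta = 15 > 14, so we need alpha ≤ 13; but alpha = 14 > 13  no
9. gcd(3, 10) = 1  yes

Constraints 1, 3, 6, and 8 are violated.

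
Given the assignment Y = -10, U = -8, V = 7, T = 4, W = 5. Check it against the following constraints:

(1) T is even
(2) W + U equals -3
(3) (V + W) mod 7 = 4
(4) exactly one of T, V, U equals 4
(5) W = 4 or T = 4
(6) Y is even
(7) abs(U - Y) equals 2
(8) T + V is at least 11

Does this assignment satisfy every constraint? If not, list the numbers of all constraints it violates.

(1) T = 4 is even — OK.
(2) W + U = 5 + (-8) = -3 — OK.
(3) V + W = 12; 12 mod 7 = 5, not 4 — violated.
(4) T=4, V=7, U=-8; 1 of them equals 4 — OK.
(5) W = 5 ≠ 4, but T = 4 = 4 (second disjunct) — OK.
(6) Y = -10 is even — OK.
(7) abs(-8 - (-10)) = 2 — OK.
(8) T + V = 4 + 7 = 11; 11 ≥ 11 — OK.

Constraint 3 is violated.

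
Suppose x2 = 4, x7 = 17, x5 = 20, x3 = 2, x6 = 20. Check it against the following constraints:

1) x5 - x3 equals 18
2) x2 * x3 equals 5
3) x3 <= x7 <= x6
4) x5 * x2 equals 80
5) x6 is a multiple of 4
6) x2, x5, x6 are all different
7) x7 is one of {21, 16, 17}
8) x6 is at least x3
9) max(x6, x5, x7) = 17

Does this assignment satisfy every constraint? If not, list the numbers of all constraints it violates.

No — constraints 2, 6, 9 are not satisfied.

1) x5 - x3 = 20 - 2 = 18  ✔
2) x2 * x3 = 4 * 2 = 8, not 5  ✘
3) values 2 <= 17 <= 20  ✔
4) x5 * x2 = 20 * 4 = 80  ✔
5) 20 / 4 = 5, so 4 divides 20  ✔
6) x5 = x6 = 20, not all different  ✘
7) x7 = 17 is in {21, 16, 17}  ✔
8) x6 = 20, x3 = 2; 20 ≥ 2  ✔
9) max(20, 20, 17) = 20, not 17  ✘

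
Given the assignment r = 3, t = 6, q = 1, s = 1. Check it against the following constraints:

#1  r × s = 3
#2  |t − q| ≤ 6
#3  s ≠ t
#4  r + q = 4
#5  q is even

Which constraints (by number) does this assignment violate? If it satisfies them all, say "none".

#1 r × s = 3 × 1 = 3  yes
#2 |6 − 1| = 5; 5 ≤ 6  yes
#3 s = 1, t = 6; distinct  yes
#4 r + q = 3 + 1 = 4  yes
#5 q = 1 is odd  no

Constraint 5 does not hold.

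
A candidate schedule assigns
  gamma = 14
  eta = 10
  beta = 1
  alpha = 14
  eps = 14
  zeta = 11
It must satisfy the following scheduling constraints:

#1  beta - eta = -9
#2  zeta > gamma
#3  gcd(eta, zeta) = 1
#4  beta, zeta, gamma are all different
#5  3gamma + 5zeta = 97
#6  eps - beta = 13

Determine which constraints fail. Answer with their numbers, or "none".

#1 beta - eta = 1 - 10 = -9 — holds.
#2 zeta = 11, gamma = 14; 11 ≤ 14 (want >) — fails.
#3 gcd(10, 11) = 1 — holds.
#4 values 1, 11, 14 are pairwise distinct — holds.
#5 3gamma + 5zeta = 3(14) + 5(11) = 97 — holds.
#6 eps - beta = 14 - 1 = 13 — holds.

Constraint 2 is violated.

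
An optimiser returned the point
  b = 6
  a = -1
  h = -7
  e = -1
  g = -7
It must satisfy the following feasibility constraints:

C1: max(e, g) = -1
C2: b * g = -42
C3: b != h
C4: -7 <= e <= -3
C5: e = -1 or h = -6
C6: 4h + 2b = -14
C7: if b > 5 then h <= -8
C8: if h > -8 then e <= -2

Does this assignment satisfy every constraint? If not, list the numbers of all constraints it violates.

C1: max(-1, -7) = -1 — satisfied.
C2: b * g = 6 * (-7) = -42 — satisfied.
C3: b = 6, h = -7; distinct — satisfied.
C4: e = -1 is outside [-7, -3] — violated.
C5: e = -1 = -1 (first disjunct) — satisfied.
C6: 4h + 2b = 4(-7) + 2(6) = -16, not -14 — violated.
C7: b = 6 > 5, so we need h ≤ -8; but h = -7 > -8 — violated.
C8: h = -7 > -8, so we need e ≤ -2; but e = -1 > -2 — violated.

Violated: 4, 6, 7, 8.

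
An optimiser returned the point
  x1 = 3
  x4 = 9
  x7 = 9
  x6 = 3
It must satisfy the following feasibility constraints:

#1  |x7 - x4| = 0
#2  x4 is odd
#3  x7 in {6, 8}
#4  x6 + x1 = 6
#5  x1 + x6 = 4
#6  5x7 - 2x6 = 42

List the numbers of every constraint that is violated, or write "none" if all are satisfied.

The assignment fails constraints 3, 5, and 6.

#1 |9 - 9| = 0 — satisfied.
#2 x4 = 9 is odd — satisfied.
#3 x7 = 9 is not in {6, 8} — violated.
#4 x6 + x1 = 3 + 3 = 6 — satisfied.
#5 x1 + x6 = 3 + 3 = 6, not 4 — violated.
#6 5x7 - 2x6 = 5(9) - 2(3) = 39, not 42 — violated.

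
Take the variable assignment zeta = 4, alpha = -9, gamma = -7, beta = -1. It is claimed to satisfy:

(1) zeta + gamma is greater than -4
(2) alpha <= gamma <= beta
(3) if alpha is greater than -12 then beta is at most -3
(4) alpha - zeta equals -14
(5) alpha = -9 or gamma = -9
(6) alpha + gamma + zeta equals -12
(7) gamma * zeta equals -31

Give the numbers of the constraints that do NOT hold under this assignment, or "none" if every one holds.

No — constraints 3, 4, 7 are not satisfied.

(1) zeta + gamma = 4 + (-7) = -3; -3 > -4 — OK.
(2) values -9 <= -7 <= -1 — OK.
(3) alpha = -9 > -12, so we need beta ≤ -3; but beta = -1 > -3 — violated.
(4) alpha - zeta = -9 - 4 = -13, not -14 — violated.
(5) alpha = -9 = -9 (first disjunct) — OK.
(6) alpha + gamma + zeta = -9 + (-7) + 4 = -12 — OK.
(7) gamma * zeta = -7 * 4 = -28, not -31 — violated.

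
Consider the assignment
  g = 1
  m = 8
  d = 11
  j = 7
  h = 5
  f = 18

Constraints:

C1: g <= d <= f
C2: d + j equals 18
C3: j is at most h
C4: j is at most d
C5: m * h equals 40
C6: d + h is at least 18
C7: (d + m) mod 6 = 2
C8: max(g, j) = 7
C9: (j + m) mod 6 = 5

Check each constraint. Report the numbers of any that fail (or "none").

The assignment fails constraints 3, 6, 7, and 9.

C1: values 1 <= 11 <= 18  ✓
C2: d + j = 11 + 7 = 18  ✓
C3: j = 7, h = 5; 7 > 5 (want ≤)  ✗
C4: j = 7, d = 11; 7 ≤ 11  ✓
C5: m * h = 8 * 5 = 40  ✓
C6: d + h = 11 + 5 = 16; 16 < 18, bound 18 not met  ✗
C7: d + m = 19; 19 mod 6 = 1, not 2  ✗
C8: max(1, 7) = 7  ✓
C9: j + m = 15; 15 mod 6 = 3, not 5  ✗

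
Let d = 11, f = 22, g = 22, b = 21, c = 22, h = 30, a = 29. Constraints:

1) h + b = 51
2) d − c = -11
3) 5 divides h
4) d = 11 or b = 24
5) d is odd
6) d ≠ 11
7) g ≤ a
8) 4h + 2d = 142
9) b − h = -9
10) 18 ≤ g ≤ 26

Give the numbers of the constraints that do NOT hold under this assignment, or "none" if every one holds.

The assignment fails constraint 6.

1) h + b = 30 + 21 = 51 — OK.
2) d − c = 11 − 22 = -11 — OK.
3) 30 / 5 = 6, so 5 divides 30 — OK.
4) d = 11 = 11 (first disjunct) — OK.
5) d = 11 is odd — OK.
6) d = 11, but 11 is required to differ — violated.
7) g = 22, a = 29; 22 ≤ 29 — OK.
8) 4h + 2d = 4(30) + 2(11) = 142 — OK.
9) b − h = 21 − 30 = -9 — OK.
10) g = 22 lies in [18, 26] — OK.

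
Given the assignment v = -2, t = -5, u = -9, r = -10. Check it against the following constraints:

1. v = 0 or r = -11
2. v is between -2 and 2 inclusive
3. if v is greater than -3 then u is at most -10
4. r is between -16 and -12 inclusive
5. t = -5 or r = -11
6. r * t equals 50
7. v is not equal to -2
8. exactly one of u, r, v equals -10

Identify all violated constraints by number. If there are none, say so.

1. v = -2 ≠ 0 and r = -10 ≠ -11; both disjuncts false  no
2. v = -2 lies in [-2, 2]  yes
3. v = -2 > -3, so we need u ≤ -10; but u = -9 > -10  no
4. r = -10 is outside [-16, -12]  no
5. t = -5 = -5 (first disjunct)  yes
6. r * t = -10 * (-5) = 50  yes
7. v = -2, but -2 is required to differ  no
8. u=-9, r=-10, v=-2; 1 of them equals -10  yes

Violated: 1, 3, 4, 7.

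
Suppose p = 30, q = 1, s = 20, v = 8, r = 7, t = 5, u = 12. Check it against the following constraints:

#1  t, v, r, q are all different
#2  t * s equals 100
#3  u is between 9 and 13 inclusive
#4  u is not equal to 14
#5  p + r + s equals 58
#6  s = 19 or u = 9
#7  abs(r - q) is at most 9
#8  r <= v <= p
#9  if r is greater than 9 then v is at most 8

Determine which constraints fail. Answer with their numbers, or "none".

Constraints 5, 6 do not hold.

#1 values 5, 8, 7, 1 are pairwise distinct  yes
#2 t * s = 5 * 20 = 100  yes
#3 u = 12 lies in [9, 13]  yes
#4 u = 12, and 12 ≠ 14  yes
#5 p + r + s = 30 + 7 + 20 = 57, not 58  no
#6 s = 20 ≠ 19 and u = 12 ≠ 9; both disjuncts false  no
#7 abs(7 - 1) = 6; 6 ≤ 9  yes
#8 values 7 <= 8 <= 30  yes
#9 r = 7, not > 9; antecedent false, conditional vacuously true  yes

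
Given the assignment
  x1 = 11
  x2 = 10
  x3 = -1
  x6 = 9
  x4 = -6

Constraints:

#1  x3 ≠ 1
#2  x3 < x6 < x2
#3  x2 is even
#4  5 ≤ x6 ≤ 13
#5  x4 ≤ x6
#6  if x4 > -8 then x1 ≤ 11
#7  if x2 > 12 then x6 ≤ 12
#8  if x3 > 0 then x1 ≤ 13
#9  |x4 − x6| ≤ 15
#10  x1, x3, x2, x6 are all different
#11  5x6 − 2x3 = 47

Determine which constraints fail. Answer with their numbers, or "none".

The assignment satisfies every constraint.

#1 x3 = -1, and -1 ≠ 1  yes
#2 values -1 < 9 < 10  yes
#3 x2 = 10 is even  yes
#4 x6 = 9 lies in [5, 13]  yes
#5 x4 = -6, x6 = 9; -6 ≤ 9  yes
#6 x4 = -6 > -8, so we need x1 ≤ 11; x1 = 11 ≤ 11  yes
#7 x2 = 10, not > 12; antecedent false, conditional vacuously true  yes
#8 x3 = -1, not > 0; antecedent false, conditional vacuously true  yes
#9 |-6 − 9| = 15; 15 ≤ 15  yes
#10 values 11, -1, 10, 9 are pairwise distinct  yes
#11 5x6 − 2x3 = 5(9) − 2(-1) = 47  yes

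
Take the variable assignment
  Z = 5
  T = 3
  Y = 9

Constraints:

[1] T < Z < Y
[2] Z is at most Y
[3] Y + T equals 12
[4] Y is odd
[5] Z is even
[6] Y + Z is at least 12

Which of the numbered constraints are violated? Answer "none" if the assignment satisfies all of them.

[1] values 3 < 5 < 9 — holds.
[2] Z = 5, Y = 9; 5 ≤ 9 — holds.
[3] Y + T = 9 + 3 = 12 — holds.
[4] Y = 9 is odd — holds.
[5] Z = 5 is odd — does not hold.
[6] Y + Z = 9 + 5 = 14; 14 ≥ 12 — holds.

The assignment fails constraint 5.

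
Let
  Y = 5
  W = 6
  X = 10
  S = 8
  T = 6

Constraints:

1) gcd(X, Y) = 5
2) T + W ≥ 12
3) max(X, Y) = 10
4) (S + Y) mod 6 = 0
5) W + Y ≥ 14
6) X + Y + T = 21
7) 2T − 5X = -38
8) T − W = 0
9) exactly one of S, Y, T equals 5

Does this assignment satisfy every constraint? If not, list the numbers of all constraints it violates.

1) gcd(10, 5) = 5 — satisfied.
2) T + W = 6 + 6 = 12; 12 ≥ 12 — satisfied.
3) max(10, 5) = 10 — satisfied.
4) S + Y = 13; 13 mod 6 = 1, not 0 — violated.
5) W + Y = 6 + 5 = 11; 11 < 14, bound 14 not met — violated.
6) X + Y + T = 10 + 5 + 6 = 21 — satisfied.
7) 2T − 5X = 2(6) − 5(10) = -38 — satisfied.
8) T − W = 6 − 6 = 0 — satisfied.
9) S=8, Y=5, T=6; 1 of them equals 5 — satisfied.

Constraints 4 and 5 do not hold.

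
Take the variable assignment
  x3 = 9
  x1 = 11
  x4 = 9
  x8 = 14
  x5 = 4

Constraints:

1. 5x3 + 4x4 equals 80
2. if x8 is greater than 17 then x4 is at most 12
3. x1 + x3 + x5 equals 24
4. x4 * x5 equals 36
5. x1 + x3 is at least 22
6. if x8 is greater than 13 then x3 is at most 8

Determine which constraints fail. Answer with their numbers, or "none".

1. 5x3 + 4x4 = 5(9) + 4(9) = 81, not 80  false
2. x8 = 14, not > 17; antecedent false, conditional vacuously true  true
3. x1 + x3 + x5 = 11 + 9 + 4 = 24  true
4. x4 * x5 = 9 * 4 = 36  true
5. x1 + x3 = 11 + 9 = 20; 20 < 22, bound 22 not met  false
6. x8 = 14 > 13, so we need x3 ≤ 8; but x3 = 9 > 8  false

The assignment fails constraints 1, 5, and 6.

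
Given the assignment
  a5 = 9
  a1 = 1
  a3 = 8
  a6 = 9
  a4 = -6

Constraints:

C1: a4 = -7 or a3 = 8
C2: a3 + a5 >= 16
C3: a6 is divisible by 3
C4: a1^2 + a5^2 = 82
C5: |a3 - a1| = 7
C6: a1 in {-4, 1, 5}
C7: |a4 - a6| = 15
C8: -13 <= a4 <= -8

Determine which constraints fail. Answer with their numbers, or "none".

Constraint 8 does not hold.

C1: a4 = -6 ≠ -7, but a3 = 8 = 8 (second disjunct)  OK
C2: a3 + a5 = 8 + 9 = 17; 17 ≥ 16  OK
C3: 9 / 3 = 3, so 3 divides 9  OK
C4: a1^2 + a5^2 = 1^2 + 9^2 = 1 + 81 = 82  OK
C5: |8 - 1| = 7  OK
C6: a1 = 1 is in {-4, 1, 5}  OK
C7: |-6 - 9| = 15  OK
C8: a4 = -6 is outside [-13, -8]  FAIL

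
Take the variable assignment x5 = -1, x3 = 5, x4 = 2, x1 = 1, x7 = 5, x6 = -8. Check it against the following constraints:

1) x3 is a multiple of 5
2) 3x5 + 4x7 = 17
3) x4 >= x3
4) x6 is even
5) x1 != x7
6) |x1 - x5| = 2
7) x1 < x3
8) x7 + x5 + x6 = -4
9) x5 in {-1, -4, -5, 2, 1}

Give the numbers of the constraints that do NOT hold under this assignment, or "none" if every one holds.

1) 5 / 5 = 1, so 5 divides 5 — holds.
2) 3x5 + 4x7 = 3(-1) + 4(5) = 17 — holds.
3) x4 = 2, x3 = 5; 2 < 5 (want ≥) — fails.
4) x6 = -8 is even — holds.
5) x1 = 1, x7 = 5; distinct — holds.
6) |1 - (-1)| = 2 — holds.
7) x1 = 1, x3 = 5; 1 < 5 — holds.
8) x7 + x5 + x6 = 5 + (-1) + (-8) = -4 — holds.
9) x5 = -1 is in {-1, -4, -5, 2, 1} — holds.

Violated: 3.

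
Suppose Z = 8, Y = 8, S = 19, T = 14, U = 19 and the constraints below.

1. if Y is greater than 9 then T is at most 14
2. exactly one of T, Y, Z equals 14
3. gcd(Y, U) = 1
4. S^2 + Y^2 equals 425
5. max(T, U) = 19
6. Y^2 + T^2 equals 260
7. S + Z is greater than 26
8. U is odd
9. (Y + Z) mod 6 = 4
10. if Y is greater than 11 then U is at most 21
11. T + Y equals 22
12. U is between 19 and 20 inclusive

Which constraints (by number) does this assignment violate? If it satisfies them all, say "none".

1. Y = 8, not > 9; antecedent false, conditional vacuously true  ✔
2. T=14, Y=8, Z=8; 1 of them equals 14  ✔
3. gcd(8, 19) = 1  ✔
4. S^2 + Y^2 = 19^2 + 8^2 = 361 + 64 = 425  ✔
5. max(14, 19) = 19  ✔
6. Y^2 + T^2 = 8^2 + 14^2 = 64 + 196 = 260  ✔
7. S + Z = 19 + 8 = 27; 27 > 26  ✔
8. U = 19 is odd  ✔
9. Y + Z = 16; 16 mod 6 = 4  ✔
10. Y = 8, not > 11; antecedent false, conditional vacuously true  ✔
11. T + Y = 14 + 8 = 22  ✔
12. U = 19 lies in [19, 20]  ✔

None — every constraint holds.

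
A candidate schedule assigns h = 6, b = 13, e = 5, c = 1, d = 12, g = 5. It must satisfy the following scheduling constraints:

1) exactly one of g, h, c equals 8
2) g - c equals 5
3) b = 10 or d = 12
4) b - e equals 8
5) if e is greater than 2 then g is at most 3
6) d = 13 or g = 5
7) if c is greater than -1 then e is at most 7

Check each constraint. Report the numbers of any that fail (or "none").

No — constraints 1, 2, and 5 are not satisfied.

1) g=5, h=6, c=1; 0 of them equal 8, not exactly one  false
2) g - c = 5 - 1 = 4, not 5  false
3) b = 13 ≠ 10, but d = 12 = 12 (second disjunct)  true
4) b - e = 13 - 5 = 8  true
5) e = 5 > 2, so we need g ≤ 3; but g = 5 > 3  false
6) d = 12 ≠ 13, but g = 5 = 5 (second disjunct)  true
7) c = 1 > -1, so we need e ≤ 7; e = 5 ≤ 7  true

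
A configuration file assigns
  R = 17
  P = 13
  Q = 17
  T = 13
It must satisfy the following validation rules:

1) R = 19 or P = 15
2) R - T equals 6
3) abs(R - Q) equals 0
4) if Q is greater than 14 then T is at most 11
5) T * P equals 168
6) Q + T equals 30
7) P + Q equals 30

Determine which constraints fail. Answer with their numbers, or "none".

Violated: 1, 2, 4, and 5.

1) R = 17 ≠ 19 and P = 13 ≠ 15; both disjuncts false — violated.
2) R - T = 17 - 13 = 4, not 6 — violated.
3) abs(17 - 17) = 0 — OK.
4) Q = 17 > 14, so we need T ≤ 11; but T = 13 > 11 — violated.
5) T * P = 13 * 13 = 169, not 168 — violated.
6) Q + T = 17 + 13 = 30 — OK.
7) P + Q = 13 + 17 = 30 — OK.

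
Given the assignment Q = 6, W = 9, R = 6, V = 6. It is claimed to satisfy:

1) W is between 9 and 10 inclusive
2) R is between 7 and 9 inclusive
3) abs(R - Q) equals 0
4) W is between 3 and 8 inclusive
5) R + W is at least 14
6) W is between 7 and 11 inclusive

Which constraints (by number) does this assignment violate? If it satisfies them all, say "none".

The assignment fails constraints 2 and 4.

1) W = 9 lies in [9, 10] — OK.
2) R = 6 is outside [7, 9] — violated.
3) abs(6 - 6) = 0 — OK.
4) W = 9 is outside [3, 8] — violated.
5) R + W = 6 + 9 = 15; 15 ≥ 14 — OK.
6) W = 9 lies in [7, 11] — OK.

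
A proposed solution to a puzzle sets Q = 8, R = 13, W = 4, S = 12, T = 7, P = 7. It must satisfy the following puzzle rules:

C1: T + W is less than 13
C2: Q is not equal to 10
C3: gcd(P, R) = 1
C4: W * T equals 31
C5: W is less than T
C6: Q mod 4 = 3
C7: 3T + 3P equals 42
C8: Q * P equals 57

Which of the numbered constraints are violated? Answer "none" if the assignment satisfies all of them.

The assignment fails constraints 4, 6, and 8.

C1: T + W = 7 + 4 = 11; 11 < 13  ✓
C2: Q = 8, and 8 ≠ 10  ✓
C3: gcd(7, 13) = 1  ✓
C4: W * T = 4 * 7 = 28, not 31  ✗
C5: W = 4, T = 7; 4 < 7  ✓
C6: 8 mod 4 = 0, not 3  ✗
C7: 3T + 3P = 3(7) + 3(7) = 42  ✓
C8: Q * P = 8 * 7 = 56, not 57  ✗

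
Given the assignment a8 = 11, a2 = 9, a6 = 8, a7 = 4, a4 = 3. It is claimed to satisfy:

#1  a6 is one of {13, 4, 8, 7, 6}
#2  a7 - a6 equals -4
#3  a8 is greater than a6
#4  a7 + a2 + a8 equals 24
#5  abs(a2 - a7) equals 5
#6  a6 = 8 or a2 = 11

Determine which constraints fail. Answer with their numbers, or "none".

No violations.

#1 a6 = 8 is in {13, 4, 8, 7, 6} — holds.
#2 a7 - a6 = 4 - 8 = -4 — holds.
#3 a8 = 11, a6 = 8; 11 > 8 — holds.
#4 a7 + a2 + a8 = 4 + 9 + 11 = 24 — holds.
#5 abs(9 - 4) = 5 — holds.
#6 a6 = 8 = 8 (first disjunct) — holds.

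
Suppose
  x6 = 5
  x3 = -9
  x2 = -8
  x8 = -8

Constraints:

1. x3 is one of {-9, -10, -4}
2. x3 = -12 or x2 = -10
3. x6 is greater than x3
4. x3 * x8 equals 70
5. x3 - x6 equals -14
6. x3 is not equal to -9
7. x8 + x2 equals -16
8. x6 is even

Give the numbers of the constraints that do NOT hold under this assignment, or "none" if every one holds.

1. x3 = -9 is in {-9, -10, -4} — holds.
2. x3 = -9 ≠ -12 and x2 = -8 ≠ -10; both disjuncts false — fails.
3. x6 = 5, x3 = -9; 5 > -9 — holds.
4. x3 * x8 = -9 * (-8) = 72, not 70 — fails.
5. x3 - x6 = -9 - 5 = -14 — holds.
6. x3 = -9, but -9 is required to differ — fails.
7. x8 + x2 = -8 + (-8) = -16 — holds.
8. x6 = 5 is odd — fails.

Constraints 2, 4, 6, and 8 do not hold.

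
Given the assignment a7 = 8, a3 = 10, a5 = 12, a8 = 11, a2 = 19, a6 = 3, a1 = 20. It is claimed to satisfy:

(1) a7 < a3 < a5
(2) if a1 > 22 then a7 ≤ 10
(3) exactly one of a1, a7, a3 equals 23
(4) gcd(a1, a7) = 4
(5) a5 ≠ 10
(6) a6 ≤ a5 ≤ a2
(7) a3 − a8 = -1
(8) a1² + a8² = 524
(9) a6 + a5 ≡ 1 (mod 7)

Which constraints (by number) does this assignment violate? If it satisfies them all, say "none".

The assignment fails constraints 3 and 8.

(1) values 8 < 10 < 12 — holds.
(2) a1 = 20, not > 22; antecedent false, conditional vacuously true — holds.
(3) a1=20, a7=8, a3=10; 0 of them equal 23, not exactly one — fails.
(4) gcd(20, 8) = 4 — holds.
(5) a5 = 12, and 12 ≠ 10 — holds.
(6) values 3 ≤ 12 ≤ 19 — holds.
(7) a3 − a8 = 10 − 11 = -1 — holds.
(8) a1² + a8² = 20² + 11² = 400 + 121 = 521, not 524 — fails.
(9) a6 + a5 = 15; 15 mod 7 = 1 — holds.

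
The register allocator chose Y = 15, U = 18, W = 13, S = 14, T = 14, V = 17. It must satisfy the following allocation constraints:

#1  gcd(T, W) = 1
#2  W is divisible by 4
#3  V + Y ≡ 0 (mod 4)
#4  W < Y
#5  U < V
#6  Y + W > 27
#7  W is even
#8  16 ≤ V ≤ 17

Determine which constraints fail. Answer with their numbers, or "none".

#1 gcd(14, 13) = 1  OK
#2 13 = 4×3 + 1, so 4 does not divide 13  FAIL
#3 V + Y = 32; 32 mod 4 = 0  OK
#4 W = 13, Y = 15; 13 < 15  OK
#5 U = 18, V = 17; 18 ≥ 17 (want <)  FAIL
#6 Y + W = 15 + 13 = 28; 28 > 27  OK
#7 W = 13 is odd  FAIL
#8 V = 17 lies in [16, 17]  OK

Constraints 2, 5, 7 do not hold.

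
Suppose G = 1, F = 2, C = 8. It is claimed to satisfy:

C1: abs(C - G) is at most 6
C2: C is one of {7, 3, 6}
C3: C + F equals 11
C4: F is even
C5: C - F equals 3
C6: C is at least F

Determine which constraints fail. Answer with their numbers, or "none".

Constraints 1, 2, 3, 5 are violated.

C1: abs(8 - 1) = 7; 7 > 6, exceeds bound 6 — does not hold.
C2: C = 8 is not in {7, 3, 6} — does not hold.
C3: C + F = 8 + 2 = 10, not 11 — does not hold.
C4: F = 2 is even — holds.
C5: C - F = 8 - 2 = 6, not 3 — does not hold.
C6: C = 8, F = 2; 8 ≥ 2 — holds.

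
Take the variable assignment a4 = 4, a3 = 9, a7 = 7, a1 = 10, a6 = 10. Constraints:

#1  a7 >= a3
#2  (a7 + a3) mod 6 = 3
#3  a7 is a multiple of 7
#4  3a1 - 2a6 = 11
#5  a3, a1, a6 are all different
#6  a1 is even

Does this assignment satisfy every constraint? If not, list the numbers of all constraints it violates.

No — constraints 1, 2, 4, 5 are not satisfied.

#1 a7 = 7, a3 = 9; 7 < 9 (want ≥) — violated.
#2 a7 + a3 = 16; 16 mod 6 = 4, not 3 — violated.
#3 7 / 7 = 1, so 7 divides 7 — satisfied.
#4 3a1 - 2a6 = 3(10) - 2(10) = 10, not 11 — violated.
#5 a1 = a6 = 10, not all different — violated.
#6 a1 = 10 is even — satisfied.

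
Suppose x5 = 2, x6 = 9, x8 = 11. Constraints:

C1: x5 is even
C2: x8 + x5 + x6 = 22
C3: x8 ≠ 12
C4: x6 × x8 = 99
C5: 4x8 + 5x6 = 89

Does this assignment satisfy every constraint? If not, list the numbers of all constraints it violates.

None — every constraint holds.

C1: x5 = 2 is even — holds.
C2: x8 + x5 + x6 = 11 + 2 + 9 = 22 — holds.
C3: x8 = 11, and 11 ≠ 12 — holds.
C4: x6 × x8 = 9 × 11 = 99 — holds.
C5: 4x8 + 5x6 = 4(11) + 5(9) = 89 — holds.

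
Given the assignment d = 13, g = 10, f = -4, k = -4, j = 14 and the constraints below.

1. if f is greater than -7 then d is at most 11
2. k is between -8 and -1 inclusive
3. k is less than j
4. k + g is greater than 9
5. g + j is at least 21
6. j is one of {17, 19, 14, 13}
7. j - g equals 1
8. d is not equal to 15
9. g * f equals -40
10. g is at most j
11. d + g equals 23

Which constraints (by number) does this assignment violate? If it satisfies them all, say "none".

1. f = -4 > -7, so we need d ≤ 11; but d = 13 > 11  ✘
2. k = -4 lies in [-8, -1]  ✔
3. k = -4, j = 14; -4 < 14  ✔
4. k + g = -4 + 10 = 6; 6 ≤ 9, bound 9 not met  ✘
5. g + j = 10 + 14 = 24; 24 ≥ 21  ✔
6. j = 14 is in {17, 19, 14, 13}  ✔
7. j - g = 14 - 10 = 4, not 1  ✘
8. d = 13, and 13 ≠ 15  ✔
9. g * f = 10 * (-4) = -40  ✔
10. g = 10, j = 14; 10 ≤ 14  ✔
11. d + g = 13 + 10 = 23  ✔

Constraints 1, 4, and 7 do not hold.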